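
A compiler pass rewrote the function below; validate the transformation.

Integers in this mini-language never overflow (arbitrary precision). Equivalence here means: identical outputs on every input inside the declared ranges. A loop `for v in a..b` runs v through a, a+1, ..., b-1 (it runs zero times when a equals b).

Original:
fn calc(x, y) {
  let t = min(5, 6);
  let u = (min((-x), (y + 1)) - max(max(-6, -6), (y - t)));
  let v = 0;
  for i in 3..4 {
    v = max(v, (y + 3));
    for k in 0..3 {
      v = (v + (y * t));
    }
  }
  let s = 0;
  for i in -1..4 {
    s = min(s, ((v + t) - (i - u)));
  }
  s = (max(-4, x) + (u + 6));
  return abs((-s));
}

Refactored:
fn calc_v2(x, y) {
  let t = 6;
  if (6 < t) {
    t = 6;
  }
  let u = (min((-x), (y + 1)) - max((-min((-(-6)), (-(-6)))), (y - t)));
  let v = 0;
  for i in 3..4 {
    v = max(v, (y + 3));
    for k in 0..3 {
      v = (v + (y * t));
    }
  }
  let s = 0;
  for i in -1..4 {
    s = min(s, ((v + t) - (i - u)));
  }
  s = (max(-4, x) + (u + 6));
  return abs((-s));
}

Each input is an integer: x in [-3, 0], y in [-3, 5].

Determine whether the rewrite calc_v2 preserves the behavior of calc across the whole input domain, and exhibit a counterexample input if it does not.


Run the pair on x=-3, y=0.
calc: t = 5; u = 6; v = 0; [i=3]; v = 3; [k=0]; v = 3; [k=1]; v = 3; [k=2]; v = 3; s = 0; [i=-1]; s = 0; [i=0]; s = 0; [i=1]; s = 0; [i=2]; s = 0; [i=3]; s = 0; s = 9; return 9
calc_v2: t = 6; (6 < t) -> false; u = 7; v = 0; [i=3]; v = 3; [k=0]; v = 3; [k=1]; v = 3; [k=2]; v = 3; s = 0; [i=-1]; s = 0; [i=0]; s = 0; [i=1]; s = 0; [i=2]; s = 0; [i=3]; s = 0; s = 10; return 10
9 against 10: the behavior changed.
verdict: not equivalent; witness: x=-3, y=0


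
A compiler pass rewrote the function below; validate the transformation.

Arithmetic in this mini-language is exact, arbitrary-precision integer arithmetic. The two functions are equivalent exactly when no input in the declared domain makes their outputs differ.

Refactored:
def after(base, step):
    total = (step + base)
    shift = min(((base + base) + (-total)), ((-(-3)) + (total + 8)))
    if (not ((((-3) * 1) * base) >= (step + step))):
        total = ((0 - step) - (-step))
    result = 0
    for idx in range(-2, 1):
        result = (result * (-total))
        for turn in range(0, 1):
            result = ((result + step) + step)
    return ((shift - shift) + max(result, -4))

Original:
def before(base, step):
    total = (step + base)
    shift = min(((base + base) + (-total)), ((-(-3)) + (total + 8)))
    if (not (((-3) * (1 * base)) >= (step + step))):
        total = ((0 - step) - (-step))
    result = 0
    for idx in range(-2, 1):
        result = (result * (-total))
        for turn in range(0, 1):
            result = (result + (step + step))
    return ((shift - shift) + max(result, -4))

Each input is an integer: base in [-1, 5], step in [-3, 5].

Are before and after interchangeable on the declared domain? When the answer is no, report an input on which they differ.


Comparing the listings, the differences include: same computation, different form.
Tracing base=4, step=4: before: total becomes 8; next shift becomes 0; next (not (((-3) * (1 * base)) >= (step + step))) evaluates to true; next total becomes 0; next result becomes 0; next at idx=-2:; next result becomes 0; next at turn=0:; next result becomes 8; next at idx=-1:; next result becomes 0; next at turn=0:; next result becomes 8; next at idx=0:; next result becomes 0; next at turn=0:; next result becomes 8; next final value 8 | after: total becomes 8; next shift becomes 0; next (not ((((-3) * 1) * base) >= (step + step))) evaluates to true; next total becomes 0; next result becomes 0; next at idx=-2:; next result becomes 0; next at turn=0:; next result becomes 8; next at idx=-1:; next result becomes 0; next at turn=0:; next result becomes 8; next at idx=0:; next result becomes 0; next at turn=0:; next result becomes 8; next final value 8 — matching result 8.
Every one of the 63 inputs gives matching results.
verdict: equivalent


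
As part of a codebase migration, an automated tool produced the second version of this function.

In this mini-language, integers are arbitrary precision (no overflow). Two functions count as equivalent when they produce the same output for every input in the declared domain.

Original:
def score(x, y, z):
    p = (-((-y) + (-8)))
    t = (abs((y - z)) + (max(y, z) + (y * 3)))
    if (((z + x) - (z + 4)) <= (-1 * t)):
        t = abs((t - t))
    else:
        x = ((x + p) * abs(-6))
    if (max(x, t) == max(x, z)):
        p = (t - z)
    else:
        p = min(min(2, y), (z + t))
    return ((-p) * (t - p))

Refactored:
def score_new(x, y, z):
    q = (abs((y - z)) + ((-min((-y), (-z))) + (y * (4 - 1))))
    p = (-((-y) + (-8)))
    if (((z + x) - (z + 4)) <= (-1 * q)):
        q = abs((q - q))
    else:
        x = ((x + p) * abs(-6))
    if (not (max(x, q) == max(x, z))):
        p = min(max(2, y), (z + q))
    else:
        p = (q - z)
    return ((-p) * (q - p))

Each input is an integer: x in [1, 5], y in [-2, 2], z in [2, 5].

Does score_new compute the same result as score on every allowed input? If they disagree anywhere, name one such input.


Run the pair on x=1, y=-1, z=2.
score: p=7, then t=2, then (((z + x) - (z + 4)) <= (-1 * t)) is true, then t=0, then (max(x, t) == max(x, z)) is false, then p=-1, then returns 1
score_new: q=2, then p=7, then (((z + x) - (z + 4)) <= (-1 * q)) is true, then q=0, then (not (max(x, q) == max(x, z))) is true, then p=2, then returns 4
1 vs 4 — the two versions disagree here.
verdict: not equivalent; witness: x=1, y=-1, z=2


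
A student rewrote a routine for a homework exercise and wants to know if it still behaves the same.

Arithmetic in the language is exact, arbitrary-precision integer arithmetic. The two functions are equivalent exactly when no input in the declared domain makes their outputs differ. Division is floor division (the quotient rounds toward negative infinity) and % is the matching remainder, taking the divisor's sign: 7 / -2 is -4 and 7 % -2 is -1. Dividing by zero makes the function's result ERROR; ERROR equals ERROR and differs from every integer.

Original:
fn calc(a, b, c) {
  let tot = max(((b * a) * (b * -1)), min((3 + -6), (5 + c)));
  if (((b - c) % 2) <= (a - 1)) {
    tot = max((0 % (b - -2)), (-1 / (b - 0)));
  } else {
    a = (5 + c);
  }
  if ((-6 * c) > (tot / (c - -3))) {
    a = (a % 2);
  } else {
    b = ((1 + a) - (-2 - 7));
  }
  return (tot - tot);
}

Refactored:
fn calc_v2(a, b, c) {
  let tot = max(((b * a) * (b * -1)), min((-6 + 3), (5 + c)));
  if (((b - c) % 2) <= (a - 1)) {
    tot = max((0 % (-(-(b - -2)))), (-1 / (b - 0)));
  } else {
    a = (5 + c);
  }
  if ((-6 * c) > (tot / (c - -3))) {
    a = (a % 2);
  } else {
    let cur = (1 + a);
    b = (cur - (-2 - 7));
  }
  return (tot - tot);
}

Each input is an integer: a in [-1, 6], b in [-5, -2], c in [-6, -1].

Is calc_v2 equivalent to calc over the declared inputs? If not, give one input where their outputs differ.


Side by side, the visible changes include: statement counts differ; also local variable names differ.
One worked example (a=0, b=-3, c=-1) — calc: tot becomes 0; next (((b - c) % 2) <= (a - 1)) evaluates to false; next a becomes 4; next ((-6 * c) > (tot / (c - -3))) evaluates to true; next a becomes 0; next final value 0; calc_v2: tot becomes 0; next (((b - c) % 2) <= (a - 1)) evaluates to false; next a becomes 4; next ((-6 * c) > (tot / (c - -3))) evaluates to true; next a becomes 0; next final value 0; agreement on 0.
Sweeping the whole domain (192 inputs) finds no disagreement.
verdict: equivalent


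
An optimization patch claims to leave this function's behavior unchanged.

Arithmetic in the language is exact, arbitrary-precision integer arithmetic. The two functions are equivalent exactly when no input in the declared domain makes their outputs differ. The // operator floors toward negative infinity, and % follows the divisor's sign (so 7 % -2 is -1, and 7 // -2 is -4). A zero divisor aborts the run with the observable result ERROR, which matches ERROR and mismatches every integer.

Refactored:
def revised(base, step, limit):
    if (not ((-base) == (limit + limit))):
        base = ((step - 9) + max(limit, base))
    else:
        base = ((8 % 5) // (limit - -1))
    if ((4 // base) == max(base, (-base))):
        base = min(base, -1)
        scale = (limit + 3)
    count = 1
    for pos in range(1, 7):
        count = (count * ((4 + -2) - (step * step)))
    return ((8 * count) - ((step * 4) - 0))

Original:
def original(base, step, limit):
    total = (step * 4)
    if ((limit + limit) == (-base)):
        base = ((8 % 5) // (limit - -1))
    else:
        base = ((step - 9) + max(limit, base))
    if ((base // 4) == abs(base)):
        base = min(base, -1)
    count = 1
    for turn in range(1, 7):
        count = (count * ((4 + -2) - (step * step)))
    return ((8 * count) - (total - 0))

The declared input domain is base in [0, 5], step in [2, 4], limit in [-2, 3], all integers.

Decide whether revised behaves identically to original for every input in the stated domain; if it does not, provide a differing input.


Take base=5, step=4, limit=-2.
original: total=16, then ((limit + limit) == (-base)) is false, then base=0, then ((base // 4) == abs(base)) is true, then base=-1, then count=1, then (turn=1), then count=-14, then (turn=2), then count=196, then (turn=3), then count=-2744, then (turn=4), then count=38416, then (turn=5), then count=-537824, then (turn=6), then count=7529536, then returns 60236272
revised: (not ((-base) == (limit + limit))) is true, then base=0, then a zero divisor aborts: ERROR
60236272 and ERROR differ, so these are not the same function on this domain.
verdict: not equivalent; witness: base=5, step=4, limit=-2


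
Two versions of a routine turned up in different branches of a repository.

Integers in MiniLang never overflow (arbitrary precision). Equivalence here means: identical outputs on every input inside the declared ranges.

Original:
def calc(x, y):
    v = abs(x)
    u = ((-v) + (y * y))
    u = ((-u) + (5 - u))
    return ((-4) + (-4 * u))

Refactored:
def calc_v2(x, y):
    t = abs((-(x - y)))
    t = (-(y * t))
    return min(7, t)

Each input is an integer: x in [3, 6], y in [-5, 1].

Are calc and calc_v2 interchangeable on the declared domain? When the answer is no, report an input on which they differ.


Consider the input x=3, y=-5.
calc: v = 3; u = 22; u = -39; return 152
calc_v2: t = 8; t = 40; return 7
152 vs 7 — the two versions disagree here.
verdict: not equivalent; witness: x=3, y=-5


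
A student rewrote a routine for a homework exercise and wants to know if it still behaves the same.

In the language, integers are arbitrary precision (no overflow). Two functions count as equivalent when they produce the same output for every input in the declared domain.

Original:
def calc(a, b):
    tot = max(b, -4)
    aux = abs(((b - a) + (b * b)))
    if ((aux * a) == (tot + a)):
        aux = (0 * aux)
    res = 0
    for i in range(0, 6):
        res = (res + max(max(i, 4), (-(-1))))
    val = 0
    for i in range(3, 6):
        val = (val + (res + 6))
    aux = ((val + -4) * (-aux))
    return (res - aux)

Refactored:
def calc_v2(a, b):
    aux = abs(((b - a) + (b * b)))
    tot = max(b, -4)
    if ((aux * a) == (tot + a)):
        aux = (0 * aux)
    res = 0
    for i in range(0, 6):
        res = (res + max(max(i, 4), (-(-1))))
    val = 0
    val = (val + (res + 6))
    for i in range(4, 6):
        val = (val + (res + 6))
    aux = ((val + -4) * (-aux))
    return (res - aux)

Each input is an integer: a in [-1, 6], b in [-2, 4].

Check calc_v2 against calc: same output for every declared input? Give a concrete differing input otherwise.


Reading the diff, among the changes: arithmetic usage differs, plus constant usage differs, plus statement counts differ, plus loop structure differs.
Spot check at a=1, b=-1 — calc: tot=-1, then aux=1, then ((aux * a) == (tot + a)) is false, then res=0, then (i=0), then res=4, then (i=1), then res=8, then (i=2), then res=12, then (i=3), then res=16, then (i=4), then res=20, then (i=5), then res=25, then val=0, then (i=3), then val=31, then (i=4), then val=62, then (i=5), then val=93, then aux=-89, then returns 114. calc_v2: aux=1, then tot=-1, then ((aux * a) == (tot + a)) is false, then res=0, then (i=0), then res=4, then (i=1), then res=8, then (i=2), then res=12, then (i=3), then res=16, then (i=4), then res=20, then (i=5), then res=25, then val=0, then val=31, then (i=4), then val=62, then (i=5), then val=93, then aux=-89, then returns 114. Both give 114.
Every one of the 56 inputs gives matching results.
verdict: equivalent


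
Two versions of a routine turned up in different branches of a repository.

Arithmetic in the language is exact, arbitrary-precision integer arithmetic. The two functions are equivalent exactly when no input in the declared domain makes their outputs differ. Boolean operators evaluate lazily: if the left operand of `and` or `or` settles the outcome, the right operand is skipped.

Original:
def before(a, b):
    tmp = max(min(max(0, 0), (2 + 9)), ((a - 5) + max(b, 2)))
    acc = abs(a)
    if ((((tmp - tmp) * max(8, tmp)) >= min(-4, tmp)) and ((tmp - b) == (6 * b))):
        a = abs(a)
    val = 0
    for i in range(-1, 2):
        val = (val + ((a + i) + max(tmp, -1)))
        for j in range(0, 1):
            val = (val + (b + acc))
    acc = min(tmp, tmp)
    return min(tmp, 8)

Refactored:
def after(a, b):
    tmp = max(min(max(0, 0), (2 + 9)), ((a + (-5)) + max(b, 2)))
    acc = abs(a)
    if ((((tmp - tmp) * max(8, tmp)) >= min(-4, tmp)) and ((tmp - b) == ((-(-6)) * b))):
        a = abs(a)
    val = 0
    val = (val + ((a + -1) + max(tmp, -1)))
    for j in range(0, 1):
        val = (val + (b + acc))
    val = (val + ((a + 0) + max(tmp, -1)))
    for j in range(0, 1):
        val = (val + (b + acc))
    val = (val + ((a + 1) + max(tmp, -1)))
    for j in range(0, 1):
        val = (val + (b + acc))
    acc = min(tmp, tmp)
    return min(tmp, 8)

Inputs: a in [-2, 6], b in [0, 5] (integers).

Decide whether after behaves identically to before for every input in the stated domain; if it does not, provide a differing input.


The two are interchangeable: min/max/abs usage differs, plus statement counts differ, plus arithmetic usage differs, plus loop structure differs, plus local variable names differ, plus constant usage differs, and every declared input agrees.
Spot check at a=1, b=0 — before: tmp becomes 0; next acc becomes 1; next ((((tmp - tmp) * max(8, tmp)) >= min(-4, tmp)) and ((tmp - b) == (6 * b))) evaluates to true; next a becomes 1; next val becomes 0; next at i=-1:; next val becomes 0; next at j=0:; next val becomes 1; next at i=0:; next val becomes 2; next at j=0:; next val becomes 3; next at i=1:; next val becomes 5; next at j=0:; next val becomes 6; next acc becomes 0; next final value 0. after: tmp becomes 0; next acc becomes 1; next ((((tmp - tmp) * max(8, tmp)) >= min(-4, tmp)) and ((tmp - b) == ((-(-6)) * b))) evaluates to true; next a becomes 1; next val becomes 0; next val becomes 0; next at j=0:; next val becomes 1; next val becomes 2; next at j=0:; next val becomes 3; next val becomes 5; next at j=0:; next val becomes 6; next acc becomes 0; next final value 0. Both give 0.
Across all 54 domain points the two functions coincide.
verdict: equivalent


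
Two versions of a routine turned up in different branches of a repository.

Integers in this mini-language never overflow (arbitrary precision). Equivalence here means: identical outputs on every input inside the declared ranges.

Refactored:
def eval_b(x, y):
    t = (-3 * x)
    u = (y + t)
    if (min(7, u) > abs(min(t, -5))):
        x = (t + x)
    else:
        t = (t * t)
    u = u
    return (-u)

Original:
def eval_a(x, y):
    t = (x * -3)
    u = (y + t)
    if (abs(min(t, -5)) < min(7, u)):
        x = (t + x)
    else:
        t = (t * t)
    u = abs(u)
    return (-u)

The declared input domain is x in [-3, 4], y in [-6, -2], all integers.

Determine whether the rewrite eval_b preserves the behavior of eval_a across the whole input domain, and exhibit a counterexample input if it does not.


Evaluate both at x=-1, y=-6.
eval_a: t=3, then u=-3, then (abs(min(t, -5)) < min(7, u)) is false, then t=9, then u=3, then returns -3
eval_b: t=3, then u=-3, then (min(7, u) > abs(min(t, -5))) is false, then t=9, then u=-3, then returns 3
-3 != 3, so the rewrite changes behavior.
verdict: not equivalent; witness: x=-1, y=-6


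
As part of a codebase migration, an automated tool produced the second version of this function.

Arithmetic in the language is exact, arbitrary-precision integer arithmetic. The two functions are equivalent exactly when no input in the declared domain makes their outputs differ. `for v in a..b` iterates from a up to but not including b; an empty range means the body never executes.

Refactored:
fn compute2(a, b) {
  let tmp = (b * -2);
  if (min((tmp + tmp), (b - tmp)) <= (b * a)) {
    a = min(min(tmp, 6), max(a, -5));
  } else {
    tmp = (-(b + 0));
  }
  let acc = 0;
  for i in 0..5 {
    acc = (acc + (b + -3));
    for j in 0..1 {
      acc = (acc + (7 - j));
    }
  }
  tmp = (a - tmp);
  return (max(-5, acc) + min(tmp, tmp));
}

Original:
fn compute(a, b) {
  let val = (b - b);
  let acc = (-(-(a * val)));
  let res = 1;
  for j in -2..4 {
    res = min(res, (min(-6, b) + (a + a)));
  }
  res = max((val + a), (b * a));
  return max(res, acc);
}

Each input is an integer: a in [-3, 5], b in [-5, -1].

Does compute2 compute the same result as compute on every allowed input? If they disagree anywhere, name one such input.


Run the pair on a=-3, b=-5.
compute: val = 0; acc = 0; res = 1; [j=-2]; res = -12; [j=-1]; res = -12; [j=0]; res = -12; [j=1]; res = -12; [j=2]; res = -12; [j=3]; res = -12; res = 15; return 15
compute2: tmp = 10; (min((tmp + tmp), (b - tmp)) <= (b * a)) -> true; a = -3; acc = 0; [i=0]; acc = -8; [j=0]; acc = -1; [i=1]; acc = -9; [j=0]; acc = -2; [i=2]; acc = -10; [j=0]; acc = -3; [i=3]; acc = -11; [j=0]; acc = -4; [i=4]; acc = -12; [j=0]; acc = -5; tmp = -13; return -18
15 against -18: the behavior changed.
verdict: not equivalent; witness: a=-3, b=-5


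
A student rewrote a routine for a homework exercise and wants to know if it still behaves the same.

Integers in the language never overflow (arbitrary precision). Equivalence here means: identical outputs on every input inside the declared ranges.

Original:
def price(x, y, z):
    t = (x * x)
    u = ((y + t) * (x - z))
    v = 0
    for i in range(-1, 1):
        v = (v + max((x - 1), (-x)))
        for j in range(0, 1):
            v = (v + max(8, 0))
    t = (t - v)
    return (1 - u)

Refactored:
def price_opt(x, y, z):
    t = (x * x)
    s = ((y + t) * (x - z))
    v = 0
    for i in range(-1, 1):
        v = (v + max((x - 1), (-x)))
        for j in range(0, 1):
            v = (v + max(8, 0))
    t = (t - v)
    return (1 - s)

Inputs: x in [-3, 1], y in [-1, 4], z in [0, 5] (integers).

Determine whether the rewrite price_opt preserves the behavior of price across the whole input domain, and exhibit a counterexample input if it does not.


Although local variable names differ, 180/180 inputs agree.
verdict: equivalent


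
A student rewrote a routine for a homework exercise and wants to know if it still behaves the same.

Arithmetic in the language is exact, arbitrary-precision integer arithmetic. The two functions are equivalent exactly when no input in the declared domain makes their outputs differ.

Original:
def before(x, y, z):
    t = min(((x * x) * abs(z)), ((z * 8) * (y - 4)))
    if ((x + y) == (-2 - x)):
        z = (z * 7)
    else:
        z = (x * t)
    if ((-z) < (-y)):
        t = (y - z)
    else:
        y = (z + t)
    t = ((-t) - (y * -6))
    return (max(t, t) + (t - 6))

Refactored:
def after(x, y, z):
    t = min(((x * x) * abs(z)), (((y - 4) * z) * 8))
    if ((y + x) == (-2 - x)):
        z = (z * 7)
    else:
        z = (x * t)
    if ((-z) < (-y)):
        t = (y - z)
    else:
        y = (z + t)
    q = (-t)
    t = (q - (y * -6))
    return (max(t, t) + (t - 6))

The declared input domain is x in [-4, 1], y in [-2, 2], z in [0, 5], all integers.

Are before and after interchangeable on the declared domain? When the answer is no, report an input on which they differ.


Comparing the listings, the differences include: statement counts differ, local variable names differ.
Tracing x=-2, y=1, z=2: before: t = -48; ((x + y) == (-2 - x)) -> false; z = 96; ((-z) < (-y)) -> true; t = -95; t = 101; return 196 | after: t = -48; ((y + x) == (-2 - x)) -> false; z = 96; ((-z) < (-y)) -> true; t = -95; q = 95; t = 101; return 196 — matching result 196.
Checked all 180 inputs in the declared domain: the outputs agree on every one.
verdict: equivalent


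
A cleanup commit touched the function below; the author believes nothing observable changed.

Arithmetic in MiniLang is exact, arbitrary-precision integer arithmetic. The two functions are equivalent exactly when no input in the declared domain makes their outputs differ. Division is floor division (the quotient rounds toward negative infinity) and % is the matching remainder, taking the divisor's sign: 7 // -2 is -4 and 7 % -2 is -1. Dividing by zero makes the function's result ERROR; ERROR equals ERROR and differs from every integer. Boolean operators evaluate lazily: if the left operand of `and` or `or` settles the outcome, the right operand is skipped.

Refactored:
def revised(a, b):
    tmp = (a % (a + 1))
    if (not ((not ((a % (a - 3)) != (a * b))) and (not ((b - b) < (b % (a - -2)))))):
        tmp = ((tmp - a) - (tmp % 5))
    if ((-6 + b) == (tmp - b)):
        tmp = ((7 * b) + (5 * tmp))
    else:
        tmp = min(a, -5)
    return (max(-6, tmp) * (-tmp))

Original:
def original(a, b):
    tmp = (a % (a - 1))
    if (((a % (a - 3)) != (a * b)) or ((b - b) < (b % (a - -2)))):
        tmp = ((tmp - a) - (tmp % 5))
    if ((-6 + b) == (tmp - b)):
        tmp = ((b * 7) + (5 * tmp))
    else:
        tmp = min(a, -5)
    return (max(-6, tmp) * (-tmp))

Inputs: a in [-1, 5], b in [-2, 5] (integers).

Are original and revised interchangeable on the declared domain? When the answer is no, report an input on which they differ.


These are not equivalent — on a=-1, b=-2 the outputs split (-25 vs ERROR).
original: tmp=-1, then (((a % (a - 3)) != (a * b)) or ((b - b) < (b % (a - -2)))) is true, then tmp=-4, then ((-6 + b) == (tmp - b)) is false, then tmp=-5, then returns -25
revised: a zero divisor aborts: ERROR
verdict: not equivalent; witness: a=-1, b=-2


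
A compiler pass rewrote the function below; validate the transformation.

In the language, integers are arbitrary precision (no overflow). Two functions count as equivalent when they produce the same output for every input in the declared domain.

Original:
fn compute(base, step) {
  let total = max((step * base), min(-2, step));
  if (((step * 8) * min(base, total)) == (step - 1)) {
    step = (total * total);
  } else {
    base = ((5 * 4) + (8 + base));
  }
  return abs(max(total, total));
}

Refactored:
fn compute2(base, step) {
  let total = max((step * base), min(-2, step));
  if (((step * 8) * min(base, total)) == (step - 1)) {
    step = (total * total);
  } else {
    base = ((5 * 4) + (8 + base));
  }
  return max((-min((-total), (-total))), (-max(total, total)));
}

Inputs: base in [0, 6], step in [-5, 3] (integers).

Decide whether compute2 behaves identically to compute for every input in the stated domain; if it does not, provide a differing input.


Behavior is preserved: although min/max/abs usage differs, the outputs never diverge.
As a probe, take base=0, step=-4: compute runs total = 0; (((step * 8) * min(base, total)) == (step - 1)) -> false; base = 28; return 0; compute2 runs total = 0; (((step * 8) * min(base, total)) == (step - 1)) -> false; base = 28; return 0; both end at 0.
Every one of the 63 inputs gives matching results.
verdict: equivalent


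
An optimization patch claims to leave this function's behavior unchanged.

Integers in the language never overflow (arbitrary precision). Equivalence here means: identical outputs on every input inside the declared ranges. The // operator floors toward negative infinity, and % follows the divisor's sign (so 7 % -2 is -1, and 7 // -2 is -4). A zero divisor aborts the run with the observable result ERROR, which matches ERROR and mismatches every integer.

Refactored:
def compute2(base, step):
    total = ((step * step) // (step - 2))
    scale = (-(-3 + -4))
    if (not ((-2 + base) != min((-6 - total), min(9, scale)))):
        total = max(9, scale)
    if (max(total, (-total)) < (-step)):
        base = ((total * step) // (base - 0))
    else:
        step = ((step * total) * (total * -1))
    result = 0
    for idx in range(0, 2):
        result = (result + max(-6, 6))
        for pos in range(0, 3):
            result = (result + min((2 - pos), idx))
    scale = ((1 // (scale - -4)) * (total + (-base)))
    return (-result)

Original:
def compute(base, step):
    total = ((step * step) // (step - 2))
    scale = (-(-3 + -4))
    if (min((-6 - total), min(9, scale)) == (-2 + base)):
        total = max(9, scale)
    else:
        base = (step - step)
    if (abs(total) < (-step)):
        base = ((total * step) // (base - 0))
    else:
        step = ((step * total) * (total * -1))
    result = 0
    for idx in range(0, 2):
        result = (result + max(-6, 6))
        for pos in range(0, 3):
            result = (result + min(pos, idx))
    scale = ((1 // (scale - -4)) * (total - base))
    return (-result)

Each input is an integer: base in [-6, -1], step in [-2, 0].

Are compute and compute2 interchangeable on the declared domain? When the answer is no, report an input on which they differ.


There is a counterexample at base=-6, step=-2: ERROR on one side, -14 on the other.
compute: total := -1 | scale := 7 | (min((-6 - total), min(9, scale)) == (-2 + base)): false | base := 0 | (abs(total) < (-step)): true | divide-by-zero, output ERROR
compute2: total := -1 | scale := 7 | (not ((-2 + base) != min((-6 - total), min(9, scale)))): false | (max(total, (-total)) < (-step)): true | base := -1 | result := 0 | iter idx=0: | result := 6 | iter pos=0: | result := 6 | iter pos=1: | result := 6 | iter pos=2: | result := 6 | iter idx=1: | result := 12 | iter pos=0: | result := 13 | iter pos=1: | result := 14 | iter pos=2: | result := 14 | scale := 0 | result -14
verdict: not equivalent; witness: base=-6, step=-2


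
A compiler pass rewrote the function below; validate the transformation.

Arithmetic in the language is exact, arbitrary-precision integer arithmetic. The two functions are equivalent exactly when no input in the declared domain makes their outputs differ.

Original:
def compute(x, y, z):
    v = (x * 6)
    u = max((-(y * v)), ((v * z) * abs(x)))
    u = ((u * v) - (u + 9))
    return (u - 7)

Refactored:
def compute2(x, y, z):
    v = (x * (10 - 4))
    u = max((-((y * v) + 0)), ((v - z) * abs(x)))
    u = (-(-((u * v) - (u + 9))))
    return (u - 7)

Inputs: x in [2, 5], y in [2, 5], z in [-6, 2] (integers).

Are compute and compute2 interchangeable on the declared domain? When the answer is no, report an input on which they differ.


Run the pair on x=2, y=2, z=-6.
compute: v becomes 12; next u becomes -24; next u becomes -273; next final value -280
compute2: v becomes 12; next u becomes 36; next u becomes 387; next final value 380
-280 and 380 differ, so these are not the same function on this domain.
verdict: not equivalent; witness: x=2, y=2, z=-6


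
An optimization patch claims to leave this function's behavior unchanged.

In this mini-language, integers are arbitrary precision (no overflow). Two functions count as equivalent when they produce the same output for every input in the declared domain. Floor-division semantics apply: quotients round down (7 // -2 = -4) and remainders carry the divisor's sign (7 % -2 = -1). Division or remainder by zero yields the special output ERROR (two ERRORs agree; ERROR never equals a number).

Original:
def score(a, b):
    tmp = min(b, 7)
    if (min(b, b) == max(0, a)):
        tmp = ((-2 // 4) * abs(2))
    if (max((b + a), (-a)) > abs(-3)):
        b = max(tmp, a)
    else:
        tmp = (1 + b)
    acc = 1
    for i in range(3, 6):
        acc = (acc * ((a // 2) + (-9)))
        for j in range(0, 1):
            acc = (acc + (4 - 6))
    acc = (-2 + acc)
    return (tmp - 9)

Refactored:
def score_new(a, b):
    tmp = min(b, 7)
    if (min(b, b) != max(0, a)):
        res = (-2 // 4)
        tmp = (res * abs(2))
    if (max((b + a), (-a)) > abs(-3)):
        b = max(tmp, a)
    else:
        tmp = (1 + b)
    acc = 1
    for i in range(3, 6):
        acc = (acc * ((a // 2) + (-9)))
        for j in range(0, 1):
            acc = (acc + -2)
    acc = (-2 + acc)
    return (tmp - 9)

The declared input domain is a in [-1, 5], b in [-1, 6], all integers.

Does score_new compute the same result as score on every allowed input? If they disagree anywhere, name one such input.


Input a=-1, b=5: -4 from score versus -11 from score_new.
verdict: not equivalent; witness: a=-1, b=5


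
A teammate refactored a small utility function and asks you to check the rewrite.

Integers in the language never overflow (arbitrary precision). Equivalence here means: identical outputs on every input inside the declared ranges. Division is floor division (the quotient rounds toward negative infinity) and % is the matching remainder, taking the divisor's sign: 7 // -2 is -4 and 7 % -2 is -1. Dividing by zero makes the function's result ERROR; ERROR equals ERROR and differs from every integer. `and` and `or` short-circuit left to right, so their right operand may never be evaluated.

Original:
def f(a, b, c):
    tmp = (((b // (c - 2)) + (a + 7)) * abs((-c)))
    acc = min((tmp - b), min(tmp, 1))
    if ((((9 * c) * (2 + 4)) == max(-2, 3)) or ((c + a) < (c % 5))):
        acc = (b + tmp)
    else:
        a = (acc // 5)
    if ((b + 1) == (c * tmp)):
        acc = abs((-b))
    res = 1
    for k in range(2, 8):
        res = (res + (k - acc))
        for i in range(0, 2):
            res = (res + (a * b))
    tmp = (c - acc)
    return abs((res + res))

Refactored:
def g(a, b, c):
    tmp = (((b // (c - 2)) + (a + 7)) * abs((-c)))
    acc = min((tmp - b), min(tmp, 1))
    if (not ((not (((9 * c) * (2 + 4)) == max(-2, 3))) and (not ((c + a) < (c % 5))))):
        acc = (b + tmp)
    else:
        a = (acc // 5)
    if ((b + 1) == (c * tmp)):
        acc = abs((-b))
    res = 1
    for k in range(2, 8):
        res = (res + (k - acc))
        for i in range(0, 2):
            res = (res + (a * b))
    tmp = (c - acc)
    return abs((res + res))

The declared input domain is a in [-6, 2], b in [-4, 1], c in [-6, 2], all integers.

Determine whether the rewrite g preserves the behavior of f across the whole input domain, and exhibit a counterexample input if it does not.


Differences: boolean connective usage differs — yet all 486 inputs agree.
verdict: equivalent


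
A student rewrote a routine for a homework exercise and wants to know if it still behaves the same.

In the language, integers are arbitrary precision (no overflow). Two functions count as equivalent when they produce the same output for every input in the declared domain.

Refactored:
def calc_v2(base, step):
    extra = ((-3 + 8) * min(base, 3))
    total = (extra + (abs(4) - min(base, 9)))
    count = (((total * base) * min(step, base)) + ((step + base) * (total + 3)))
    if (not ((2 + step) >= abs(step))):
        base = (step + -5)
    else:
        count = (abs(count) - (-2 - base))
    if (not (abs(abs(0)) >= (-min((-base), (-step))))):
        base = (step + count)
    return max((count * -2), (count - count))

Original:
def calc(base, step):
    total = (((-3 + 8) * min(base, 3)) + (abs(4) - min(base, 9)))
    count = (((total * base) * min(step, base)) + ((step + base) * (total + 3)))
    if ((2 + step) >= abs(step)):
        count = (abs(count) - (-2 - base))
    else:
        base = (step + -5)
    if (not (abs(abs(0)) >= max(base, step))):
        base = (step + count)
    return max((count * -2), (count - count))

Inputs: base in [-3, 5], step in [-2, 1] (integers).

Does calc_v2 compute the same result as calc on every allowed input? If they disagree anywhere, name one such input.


Although boolean connective usage differs; and local variable names differ; and min/max/abs usage differs; and statement counts differ, 36/36 inputs agree.
verdict: equivalent


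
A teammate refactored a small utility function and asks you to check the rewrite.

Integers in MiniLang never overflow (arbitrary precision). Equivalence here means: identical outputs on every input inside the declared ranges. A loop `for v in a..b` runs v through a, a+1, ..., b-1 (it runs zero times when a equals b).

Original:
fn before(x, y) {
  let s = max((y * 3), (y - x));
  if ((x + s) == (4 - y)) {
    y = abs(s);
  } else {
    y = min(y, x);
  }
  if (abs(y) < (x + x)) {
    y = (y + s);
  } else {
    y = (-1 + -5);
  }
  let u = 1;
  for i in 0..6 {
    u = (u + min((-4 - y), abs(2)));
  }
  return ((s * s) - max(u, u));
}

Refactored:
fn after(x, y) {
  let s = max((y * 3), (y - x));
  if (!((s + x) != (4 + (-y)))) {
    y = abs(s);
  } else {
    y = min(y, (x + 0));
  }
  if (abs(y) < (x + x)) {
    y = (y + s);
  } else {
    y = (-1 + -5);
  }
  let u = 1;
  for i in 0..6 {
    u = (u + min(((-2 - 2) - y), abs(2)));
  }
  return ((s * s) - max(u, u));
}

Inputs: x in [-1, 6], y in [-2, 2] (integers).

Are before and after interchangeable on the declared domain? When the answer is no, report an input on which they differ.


This is a faithful refactor — comparison usage differs, constant usage differs, arithmetic usage differs, boolean connective usage differs, but the computed results match everywhere.
As a probe, take x=5, y=2: before runs s becomes 6; next ((x + s) == (4 - y)) evaluates to false; next y becomes 2; next (abs(y) < (x + x)) evaluates to true; next y becomes 8; next u becomes 1; next at i=0:; next u becomes -11; next at i=1:; next u becomes -23; next at i=2:; next u becomes -35; next at i=3:; next u becomes -47; next at i=4:; next u becomes -59; next at i=5:; next u becomes -71; next final value 107; after runs s becomes 6; next (!((s + x) != (4 + (-y)))) evaluates to false; next y becomes 2; next (abs(y) < (x + x)) evaluates to true; next y becomes 8; next u becomes 1; next at i=0:; next u becomes -11; next at i=1:; next u becomes -23; next at i=2:; next u becomes -35; next at i=3:; next u becomes -47; next at i=4:; next u becomes -59; next at i=5:; next u becomes -71; next final value 107; both end at 107.
Across all 40 domain points the two functions coincide.
verdict: equivalent


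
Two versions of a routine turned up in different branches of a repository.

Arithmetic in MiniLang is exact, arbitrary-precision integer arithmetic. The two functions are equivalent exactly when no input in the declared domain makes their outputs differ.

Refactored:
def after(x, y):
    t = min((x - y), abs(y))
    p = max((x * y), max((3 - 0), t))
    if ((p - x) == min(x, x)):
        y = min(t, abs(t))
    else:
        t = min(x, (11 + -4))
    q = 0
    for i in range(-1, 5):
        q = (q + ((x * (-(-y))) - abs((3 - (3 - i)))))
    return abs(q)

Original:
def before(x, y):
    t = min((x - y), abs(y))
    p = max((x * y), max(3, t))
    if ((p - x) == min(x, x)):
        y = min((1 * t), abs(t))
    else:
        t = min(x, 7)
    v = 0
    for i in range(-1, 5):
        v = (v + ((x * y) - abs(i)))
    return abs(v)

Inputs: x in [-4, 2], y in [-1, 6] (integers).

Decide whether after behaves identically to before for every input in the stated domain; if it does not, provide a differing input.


Equivalent — the differences include local variable names differ; also arithmetic usage differs; also constant usage differs, yet no declared input distinguishes the two.
As a probe, take x=-1, y=5: before runs t becomes -6; next p becomes 3; next ((p - x) == min(x, x)) evaluates to false; next t becomes -1; next v becomes 0; next at i=-1:; next v becomes -6; next at i=0:; next v becomes -11; next at i=1:; next v becomes -17; next at i=2:; next v becomes -24; next at i=3:; next v becomes -32; next at i=4:; next v becomes -41; next final value 41; after runs t becomes -6; next p becomes 3; next ((p - x) == min(x, x)) evaluates to false; next t becomes -1; next q becomes 0; next at i=-1:; next q becomes -6; next at i=0:; next q becomes -11; next at i=1:; next q becomes -17; next at i=2:; next q becomes -24; next at i=3:; next q becomes -32; next at i=4:; next q becomes -41; next final value 41; both end at 41.
Sweeping the whole domain (56 inputs) finds no disagreement.
verdict: equivalent


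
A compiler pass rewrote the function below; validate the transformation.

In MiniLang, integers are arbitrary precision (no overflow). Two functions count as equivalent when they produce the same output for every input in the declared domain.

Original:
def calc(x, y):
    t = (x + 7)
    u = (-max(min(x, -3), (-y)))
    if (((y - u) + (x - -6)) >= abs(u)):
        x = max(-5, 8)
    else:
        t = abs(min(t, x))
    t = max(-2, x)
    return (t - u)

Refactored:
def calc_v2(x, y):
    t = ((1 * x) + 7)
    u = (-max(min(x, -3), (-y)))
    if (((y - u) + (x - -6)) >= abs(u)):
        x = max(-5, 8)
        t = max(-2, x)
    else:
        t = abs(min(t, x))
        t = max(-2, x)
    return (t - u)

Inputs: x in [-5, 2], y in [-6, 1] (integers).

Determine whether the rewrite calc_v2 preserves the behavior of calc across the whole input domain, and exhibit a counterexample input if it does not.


Behavior is preserved: although min/max/abs usage differs, and arithmetic usage differs, and statement counts differ, and constant usage differs, the outputs never diverge.
Tracing x=1, y=1: calc: t=8, then u=1, then (((y - u) + (x - -6)) >= abs(u)) is true, then x=8, then t=8, then returns 7 | calc_v2: t=8, then u=1, then (((y - u) + (x - -6)) >= abs(u)) is true, then x=8, then t=8, then returns 7 — matching result 7.
Sweeping the whole domain (64 inputs) finds no disagreement.
verdict: equivalent


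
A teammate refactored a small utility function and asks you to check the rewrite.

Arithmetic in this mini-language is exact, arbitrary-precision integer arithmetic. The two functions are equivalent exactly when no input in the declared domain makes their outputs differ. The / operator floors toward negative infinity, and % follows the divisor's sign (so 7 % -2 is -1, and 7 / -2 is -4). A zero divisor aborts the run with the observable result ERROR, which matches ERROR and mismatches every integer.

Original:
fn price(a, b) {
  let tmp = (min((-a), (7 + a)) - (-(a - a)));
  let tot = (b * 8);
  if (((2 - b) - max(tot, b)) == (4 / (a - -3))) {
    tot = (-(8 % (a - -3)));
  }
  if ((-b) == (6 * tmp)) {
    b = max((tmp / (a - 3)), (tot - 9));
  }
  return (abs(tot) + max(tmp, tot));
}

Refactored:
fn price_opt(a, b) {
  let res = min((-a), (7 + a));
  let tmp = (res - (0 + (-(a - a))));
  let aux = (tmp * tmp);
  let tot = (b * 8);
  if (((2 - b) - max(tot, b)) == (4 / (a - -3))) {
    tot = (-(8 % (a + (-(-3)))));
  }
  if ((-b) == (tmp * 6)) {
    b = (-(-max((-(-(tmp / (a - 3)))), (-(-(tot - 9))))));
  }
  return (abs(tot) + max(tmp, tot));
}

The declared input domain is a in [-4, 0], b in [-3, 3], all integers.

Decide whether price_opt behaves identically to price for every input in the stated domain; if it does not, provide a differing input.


Changes here: constant usage differs; and statement counts differ; and local variable names differ; and arithmetic usage differs; the full 35-point sweep finds no disagreement.
verdict: equivalent


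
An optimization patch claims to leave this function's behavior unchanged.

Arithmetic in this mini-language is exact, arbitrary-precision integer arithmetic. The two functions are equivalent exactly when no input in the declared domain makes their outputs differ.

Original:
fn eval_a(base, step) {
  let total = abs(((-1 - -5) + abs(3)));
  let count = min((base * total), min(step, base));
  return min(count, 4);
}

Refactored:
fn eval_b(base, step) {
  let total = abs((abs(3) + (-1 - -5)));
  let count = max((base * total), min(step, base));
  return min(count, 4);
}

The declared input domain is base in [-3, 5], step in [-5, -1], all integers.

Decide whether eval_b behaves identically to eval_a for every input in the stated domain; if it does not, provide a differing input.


Consider the input base=-3, step=-5.
eval_a: total := 7 | count := -21 | result -21
eval_b: total := 7 | count := -5 | result -5
-21 against -5: the behavior changed.
verdict: not equivalent; witness: base=-3, step=-5
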